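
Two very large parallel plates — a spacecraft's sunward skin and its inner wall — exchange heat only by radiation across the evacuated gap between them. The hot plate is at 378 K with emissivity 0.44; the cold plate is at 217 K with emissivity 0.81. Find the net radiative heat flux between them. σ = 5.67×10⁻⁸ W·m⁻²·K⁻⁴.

For two infinite grey parallel plates, q = σ(T₁⁴ − T₂⁴)/(1/ε₁ + 1/ε₂ − 1).
T₁⁴ − T₂⁴ = 2.042×10¹⁰ − 2.217×10⁹ = 1.820×10¹⁰ K⁴.
1/ε₁ + 1/ε₂ − 1 = 2.273 + 1.235 − 1 = 2.507.
q = 5.67×10⁻⁸ × 1.820×10¹⁰ / 2.507.

q ≈ 412 W/m²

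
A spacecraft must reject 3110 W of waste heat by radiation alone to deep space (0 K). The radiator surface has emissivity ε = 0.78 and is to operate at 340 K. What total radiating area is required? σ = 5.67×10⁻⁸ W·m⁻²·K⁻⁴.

P = εσA T⁴ ⇒ A = P/(εσT⁴).
T⁴ = 1.336×10¹⁰ K⁴.
A = 3110/(0.78 × 5.67×10⁻⁸ × 1.336×10¹⁰).

A ≈ 5.26 m²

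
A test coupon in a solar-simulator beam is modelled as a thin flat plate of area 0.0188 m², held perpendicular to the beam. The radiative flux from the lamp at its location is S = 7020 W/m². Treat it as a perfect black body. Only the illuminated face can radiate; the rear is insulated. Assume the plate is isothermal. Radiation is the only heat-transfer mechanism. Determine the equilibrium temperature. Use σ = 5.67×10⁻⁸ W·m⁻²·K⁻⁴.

At equilibrium, absorbed power = emitted power.
Absorbing cross-section = A = 0.01880 m²; emitting surface = A = 0.01880 m² (ratio 1).
S·A_cross = εσ·A_surf·T⁴  ⇒  T⁴ = S/(1σ).
T⁴ = 1.00·7020/(1·5.67×10⁻⁸) = 1.238×10¹¹ K⁴.
T = (1.238×10¹¹)^(1/4).

T ≈ 593 K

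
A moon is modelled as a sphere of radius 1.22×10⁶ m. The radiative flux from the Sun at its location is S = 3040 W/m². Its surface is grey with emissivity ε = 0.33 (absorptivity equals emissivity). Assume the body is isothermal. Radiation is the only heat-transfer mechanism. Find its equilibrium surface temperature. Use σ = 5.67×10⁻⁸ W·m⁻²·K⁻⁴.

At equilibrium, absorbed power = emitted power.
Absorbing cross-section = πr² = 4.676×10¹² m²; emitting surface = 4πr² = 1.870×10¹³ m² (ratio 4).
εS·A_cross = εσ·A_surf·T⁴  ⇒  T⁴ = S/(4σ)   (ε cancels).
T⁴ = 3040/(4·5.67×10⁻⁸) = 1.340×10¹⁰ K⁴.
T = (1.340×10¹⁰)^(1/4).

T ≈ 340 K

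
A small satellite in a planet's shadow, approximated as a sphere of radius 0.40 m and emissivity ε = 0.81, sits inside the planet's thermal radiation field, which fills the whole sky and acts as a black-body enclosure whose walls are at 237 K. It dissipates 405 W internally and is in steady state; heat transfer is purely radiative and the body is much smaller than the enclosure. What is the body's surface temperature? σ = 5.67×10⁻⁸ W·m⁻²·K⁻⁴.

For a small grey body in a large enclosure, net radiated power = εσA(T⁴ − T_w⁴).
Steady state: P = εσA(T⁴ − T_w⁴) with A = 4πr² = 2.011 m².
T⁴ = P/(εσA) + T_w⁴ = 405/(0.81·5.67×10⁻⁸·2.011) + (237)⁴
    = 4.386×10⁹ + 3.155×10⁹ = 7.541×10⁹ K⁴.

T ≈ 295 K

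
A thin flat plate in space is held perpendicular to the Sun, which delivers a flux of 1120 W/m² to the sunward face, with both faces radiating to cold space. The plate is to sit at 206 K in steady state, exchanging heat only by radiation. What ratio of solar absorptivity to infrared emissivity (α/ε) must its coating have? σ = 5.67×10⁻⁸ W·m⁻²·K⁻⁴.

α/ε ≈ 0.182

Balance: αS·A = εσ·2A·T⁴ ⇒ α/ε = 2σT⁴/S.
α/ε = 2·5.67×10⁻⁸·(206)⁴/1120 = 2·5.67×10⁻⁸·1.801×10⁹/1120.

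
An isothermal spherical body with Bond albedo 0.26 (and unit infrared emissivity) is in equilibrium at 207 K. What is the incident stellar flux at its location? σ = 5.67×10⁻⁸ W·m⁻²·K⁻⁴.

(1−a)S·πr² = σ·4πr²·T⁴ ⇒ S = 4σT⁴/(1−a).
S = 4·5.67×10⁻⁸·1.836×10⁹/0.740.

S ≈ 563 W/m²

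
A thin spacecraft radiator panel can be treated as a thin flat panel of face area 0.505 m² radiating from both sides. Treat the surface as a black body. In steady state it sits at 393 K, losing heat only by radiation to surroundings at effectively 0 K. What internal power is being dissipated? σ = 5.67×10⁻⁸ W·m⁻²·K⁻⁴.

P ≈ 1370 W

Steady state: P = εσA T⁴.
A = 2·0.505 = 1.010 m²; T⁴ = (393)⁴ = 2.385×10¹⁰ K⁴.
P = 1.0 × 5.67×10⁻⁸ × 1.010 × 2.385×10¹⁰.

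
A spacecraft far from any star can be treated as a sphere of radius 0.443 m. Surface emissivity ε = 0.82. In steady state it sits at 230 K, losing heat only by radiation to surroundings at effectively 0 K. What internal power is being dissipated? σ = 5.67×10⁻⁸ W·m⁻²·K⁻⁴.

P ≈ 321 W

Steady state: P = εσA T⁴.
A = 4πr² = 2.466 m²; T⁴ = (230)⁴ = 2.798×10⁹ K⁴.
P = 0.82 × 5.67×10⁻⁸ × 2.466 × 2.798×10⁹.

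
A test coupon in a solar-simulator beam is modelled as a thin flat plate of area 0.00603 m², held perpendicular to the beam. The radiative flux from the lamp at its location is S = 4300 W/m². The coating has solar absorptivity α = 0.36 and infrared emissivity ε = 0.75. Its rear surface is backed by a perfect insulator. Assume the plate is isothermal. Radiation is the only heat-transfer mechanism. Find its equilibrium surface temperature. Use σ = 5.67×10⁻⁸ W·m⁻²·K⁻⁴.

T ≈ 437 K

At equilibrium, absorbed power = emitted power.
Absorbing cross-section = A = 0.006030 m²; emitting surface = A = 0.006030 m² (ratio 1).
αS·A_cross = εσ·A_surf·T⁴  ⇒  T⁴ = αS/(ε·1σ).
T⁴ = 0.360·4300/(0.75·1·5.67×10⁻⁸) = 3.640×10¹⁰ K⁴.
T = (3.640×10¹⁰)^(1/4).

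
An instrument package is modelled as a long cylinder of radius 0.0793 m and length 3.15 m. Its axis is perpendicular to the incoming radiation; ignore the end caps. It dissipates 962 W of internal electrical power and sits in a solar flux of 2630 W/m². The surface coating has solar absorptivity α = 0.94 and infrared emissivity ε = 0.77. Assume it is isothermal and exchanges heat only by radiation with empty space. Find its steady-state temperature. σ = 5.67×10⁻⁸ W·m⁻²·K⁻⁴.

T ≈ 423 K

At steady state, absorbed solar power + internal power = radiated power.
Absorbed: α·S·A_cross = 0.94·2630·0.4996 = 1235 W (cross-section 2rL).
Total input = 1235 + 962 = 2197 W.
Radiated: εσ·A_surf·T⁴ with A_surf = 2πrL = 1.570 m².
T⁴ = 2197/(0.77·5.67×10⁻⁸·1.570) = 3.206×10¹⁰ K⁴.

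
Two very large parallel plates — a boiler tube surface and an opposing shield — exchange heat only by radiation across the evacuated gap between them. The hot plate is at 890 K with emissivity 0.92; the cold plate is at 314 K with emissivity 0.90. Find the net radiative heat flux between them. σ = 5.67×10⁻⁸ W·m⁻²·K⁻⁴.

For two infinite grey parallel plates, q = σ(T₁⁴ − T₂⁴)/(1/ε₁ + 1/ε₂ − 1).
T₁⁴ − T₂⁴ = 6.274×10¹¹ − 9.721×10⁹ = 6.177×10¹¹ K⁴.
1/ε₁ + 1/ε₂ − 1 = 1.087 + 1.111 − 1 = 1.198.
q = 5.67×10⁻⁸ × 6.177×10¹¹ / 1.198.

q ≈ 29200 W/m²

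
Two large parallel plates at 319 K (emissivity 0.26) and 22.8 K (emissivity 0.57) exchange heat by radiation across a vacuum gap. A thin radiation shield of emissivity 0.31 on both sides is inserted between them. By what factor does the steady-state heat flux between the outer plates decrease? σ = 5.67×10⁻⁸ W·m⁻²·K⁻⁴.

factor ≈ 2.18

Without shield: q₀ = σΔ(T⁴)/(1/ε₁+1/ε₂−1) with denominator 4.601.
With shield the two gaps are in series; the resistances add: (1/ε₁+1/ε_s−1)+(1/ε_s+1/ε₂−1) = 6.072+3.980 = 10.05.
Heat-flux ratio q₀/q = 10.05/4.601.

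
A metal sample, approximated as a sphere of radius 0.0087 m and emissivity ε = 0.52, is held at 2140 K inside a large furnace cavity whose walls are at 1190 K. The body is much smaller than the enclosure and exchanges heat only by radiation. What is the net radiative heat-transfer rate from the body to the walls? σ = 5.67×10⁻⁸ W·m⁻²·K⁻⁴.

P_net ≈ 532 W

For a small grey body in a large enclosure: P_net = εσA(T_body⁴ − T_wall⁴).
A = 4πr² = 9.511×10⁻⁴ m²; T_body⁴ − T_wall⁴ = 2.097×10¹³ − 2.005×10¹² = 1.897×10¹³ K⁴.
|P_net| = 0.52·5.67×10⁻⁸·9.511×10⁻⁴·1.897×10¹³.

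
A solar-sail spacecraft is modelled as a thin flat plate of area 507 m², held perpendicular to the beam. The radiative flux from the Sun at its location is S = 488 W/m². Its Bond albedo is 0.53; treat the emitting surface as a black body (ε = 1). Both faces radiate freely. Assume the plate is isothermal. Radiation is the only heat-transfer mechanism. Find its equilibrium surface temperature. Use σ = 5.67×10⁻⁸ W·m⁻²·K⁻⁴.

At equilibrium, absorbed power = emitted power.
Absorbing cross-section = A = 507.0 m²; emitting surface = 2A = 1014 m² (ratio 2).
(1−a)S·A_cross = εσ·A_surf·T⁴  ⇒  T⁴ = (1−a)S/(2σ).
T⁴ = 0.470·488/(2·5.67×10⁻⁸) = 2.023×10⁹ K⁴.
T = (2.023×10⁹)^(1/4).

T ≈ 212 K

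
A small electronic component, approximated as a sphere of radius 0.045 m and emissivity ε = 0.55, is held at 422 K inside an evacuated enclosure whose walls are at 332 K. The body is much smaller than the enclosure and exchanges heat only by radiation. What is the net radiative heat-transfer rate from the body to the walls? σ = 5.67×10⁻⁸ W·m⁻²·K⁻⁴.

For a small grey body in a large enclosure: P_net = εσA(T_body⁴ − T_wall⁴).
A = 4πr² = 0.02545 m²; T_body⁴ − T_wall⁴ = 3.171×10¹⁰ − 1.215×10¹⁰ = 1.956×10¹⁰ K⁴.
|P_net| = 0.55·5.67×10⁻⁸·0.02545·1.956×10¹⁰.

P_net ≈ 15.5 W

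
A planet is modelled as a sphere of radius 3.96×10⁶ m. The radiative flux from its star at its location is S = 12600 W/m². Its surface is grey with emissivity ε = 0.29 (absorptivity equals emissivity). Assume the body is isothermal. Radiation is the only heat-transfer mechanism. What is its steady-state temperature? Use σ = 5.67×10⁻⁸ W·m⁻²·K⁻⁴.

At equilibrium, absorbed power = emitted power.
Absorbing cross-section = πr² = 4.927×10¹³ m²; emitting surface = 4πr² = 1.971×10¹⁴ m² (ratio 4).
εS·A_cross = εσ·A_surf·T⁴  ⇒  T⁴ = S/(4σ)   (ε cancels).
T⁴ = 12600/(4·5.67×10⁻⁸) = 5.556×10¹⁰ K⁴.
T = (5.556×10¹⁰)^(1/4).

T ≈ 485 K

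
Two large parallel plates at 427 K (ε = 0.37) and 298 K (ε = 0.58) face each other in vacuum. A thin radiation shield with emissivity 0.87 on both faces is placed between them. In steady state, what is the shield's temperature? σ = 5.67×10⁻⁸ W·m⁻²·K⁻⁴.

T_s ≈ 366 K

In steady state the net flux on the hot side equals that on the cold side.
σ(T₁⁴−T_s⁴)/D₁ = σ(T_s⁴−T₂⁴)/D₂, with D₁ = 1/ε₁+1/ε_s−1 = 2.852, D₂ = 1/ε_s+1/ε₂−1 = 1.874.
Solve for T_s⁴: T_s⁴ = (D₂·T₁⁴ + D₁·T₂⁴)/(D₁+D₂) = 1.794×10¹⁰ K⁴.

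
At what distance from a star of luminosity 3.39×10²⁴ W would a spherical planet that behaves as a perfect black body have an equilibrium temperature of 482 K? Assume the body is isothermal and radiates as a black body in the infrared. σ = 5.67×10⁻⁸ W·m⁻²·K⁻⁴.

For an isothermal black-emitting sphere, (1−a)S·πr² = σ·4πr²·T⁴ ⇒ S = 4σT⁴/(1−a).
S = 4·5.67×10⁻⁸·(482)⁴/1.00 = 12240 W/m².
Flux falls as S = L/(4πd²), so d = √(L/(4πS)) = √(3.39×10²⁴/(4π·12240)).

d ≈ 4.69×10⁹ m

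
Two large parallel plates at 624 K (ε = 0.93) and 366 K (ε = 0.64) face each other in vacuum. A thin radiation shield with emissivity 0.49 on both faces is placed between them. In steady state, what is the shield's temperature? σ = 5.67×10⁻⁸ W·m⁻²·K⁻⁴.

T_s ≈ 550 K

In steady state the net flux on the hot side equals that on the cold side.
σ(T₁⁴−T_s⁴)/D₁ = σ(T_s⁴−T₂⁴)/D₂, with D₁ = 1/ε₁+1/ε_s−1 = 2.116, D₂ = 1/ε_s+1/ε₂−1 = 2.603.
Solve for T_s⁴: T_s⁴ = (D₂·T₁⁴ + D₁·T₂⁴)/(D₁+D₂) = 9.168×10¹⁰ K⁴.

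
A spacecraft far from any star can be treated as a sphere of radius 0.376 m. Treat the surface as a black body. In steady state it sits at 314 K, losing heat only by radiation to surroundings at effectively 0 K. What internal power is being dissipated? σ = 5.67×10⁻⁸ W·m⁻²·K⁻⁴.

P ≈ 979 W

Steady state: P = εσA T⁴.
A = 4πr² = 1.777 m²; T⁴ = (314)⁴ = 9.721×10⁹ K⁴.
P = 1.0 × 5.67×10⁻⁸ × 1.777 × 9.721×10⁹.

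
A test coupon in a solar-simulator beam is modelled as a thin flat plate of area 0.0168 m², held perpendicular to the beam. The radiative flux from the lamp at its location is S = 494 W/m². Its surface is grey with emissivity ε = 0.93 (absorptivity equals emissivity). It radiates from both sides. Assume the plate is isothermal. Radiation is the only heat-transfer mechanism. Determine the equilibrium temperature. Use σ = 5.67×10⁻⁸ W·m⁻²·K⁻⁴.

T ≈ 257 K

At equilibrium, absorbed power = emitted power.
Absorbing cross-section = A = 0.01680 m²; emitting surface = 2A = 0.03360 m² (ratio 2).
εS·A_cross = εσ·A_surf·T⁴  ⇒  T⁴ = S/(2σ)   (ε cancels).
T⁴ = 494/(2·5.67×10⁻⁸) = 4.356×10⁹ K⁴.
T = (4.356×10⁹)^(1/4).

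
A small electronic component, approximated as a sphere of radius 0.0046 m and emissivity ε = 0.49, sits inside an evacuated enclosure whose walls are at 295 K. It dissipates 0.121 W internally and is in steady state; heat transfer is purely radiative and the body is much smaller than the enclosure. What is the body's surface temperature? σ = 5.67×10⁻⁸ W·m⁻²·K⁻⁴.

T ≈ 393 K

For a small grey body in a large enclosure, net radiated power = εσA(T⁴ − T_w⁴).
Steady state: P = εσA(T⁴ − T_w⁴) with A = 4πr² = 2.659×10⁻⁴ m².
T⁴ = P/(εσA) + T_w⁴ = 0.121/(0.49·5.67×10⁻⁸·2.659×10⁻⁴) + (295)⁴
    = 1.638×10¹⁰ + 7.573×10⁹ = 2.395×10¹⁰ K⁴.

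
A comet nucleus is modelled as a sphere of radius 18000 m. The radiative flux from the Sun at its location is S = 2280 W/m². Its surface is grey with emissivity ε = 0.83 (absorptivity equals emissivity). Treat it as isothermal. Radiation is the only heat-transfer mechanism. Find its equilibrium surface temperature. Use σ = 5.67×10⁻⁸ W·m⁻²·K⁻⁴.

T ≈ 317 K

At equilibrium, absorbed power = emitted power.
Absorbing cross-section = πr² = 1.018×10⁹ m²; emitting surface = 4πr² = 4.072×10⁹ m² (ratio 4).
εS·A_cross = εσ·A_surf·T⁴  ⇒  T⁴ = S/(4σ)   (ε cancels).
T⁴ = 2280/(4·5.67×10⁻⁸) = 1.005×10¹⁰ K⁴.
T = (1.005×10¹⁰)^(1/4).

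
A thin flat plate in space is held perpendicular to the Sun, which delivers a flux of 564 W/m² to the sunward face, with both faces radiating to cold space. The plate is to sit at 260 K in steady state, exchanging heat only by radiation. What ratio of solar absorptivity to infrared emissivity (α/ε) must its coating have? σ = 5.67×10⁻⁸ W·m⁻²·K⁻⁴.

Balance: αS·A = εσ·2A·T⁴ ⇒ α/ε = 2σT⁴/S.
α/ε = 2·5.67×10⁻⁸·(260)⁴/564 = 2·5.67×10⁻⁸·4.570×10⁹/564.

α/ε ≈ 0.919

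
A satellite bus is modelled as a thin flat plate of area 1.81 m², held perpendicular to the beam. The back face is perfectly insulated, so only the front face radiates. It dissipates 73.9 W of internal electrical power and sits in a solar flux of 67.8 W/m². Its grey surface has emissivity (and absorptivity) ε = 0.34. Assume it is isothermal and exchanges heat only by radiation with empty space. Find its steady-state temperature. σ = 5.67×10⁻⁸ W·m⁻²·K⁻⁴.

At steady state, absorbed solar power + internal power = radiated power.
Absorbed: α·S·A_cross = 0.34·67.8·1.810 = 41.72 W (cross-section A).
Total input = 41.72 + 73.9 = 115.6 W.
Radiated: εσ·A_surf·T⁴ with A_surf = A = 1.810 m².
T⁴ = 115.6/(0.34·5.67×10⁻⁸·1.810) = 3.314×10⁹ K⁴.

T ≈ 240 K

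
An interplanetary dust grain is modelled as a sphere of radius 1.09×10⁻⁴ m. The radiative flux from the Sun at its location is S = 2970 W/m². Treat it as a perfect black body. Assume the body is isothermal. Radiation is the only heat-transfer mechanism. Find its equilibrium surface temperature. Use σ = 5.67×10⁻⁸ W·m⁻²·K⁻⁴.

T ≈ 338 K

At equilibrium, absorbed power = emitted power.
Absorbing cross-section = πr² = 3.733×10⁻⁸ m²; emitting surface = 4πr² = 1.493×10⁻⁷ m² (ratio 4).
S·A_cross = εσ·A_surf·T⁴  ⇒  T⁴ = S/(4σ).
T⁴ = 1.00·2970/(4·5.67×10⁻⁸) = 1.310×10¹⁰ K⁴.
T = (1.310×10¹⁰)^(1/4).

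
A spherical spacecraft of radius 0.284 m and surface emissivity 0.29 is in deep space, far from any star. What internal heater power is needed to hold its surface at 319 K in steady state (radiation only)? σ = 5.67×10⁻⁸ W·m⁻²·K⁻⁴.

P ≈ 173 W

P = εσ·4πr²·T⁴.
4πr² = 1.014 m²; T⁴ = 1.036×10¹⁰ K⁴.
P = 0.29·5.67×10⁻⁸·1.014·1.036×10¹⁰.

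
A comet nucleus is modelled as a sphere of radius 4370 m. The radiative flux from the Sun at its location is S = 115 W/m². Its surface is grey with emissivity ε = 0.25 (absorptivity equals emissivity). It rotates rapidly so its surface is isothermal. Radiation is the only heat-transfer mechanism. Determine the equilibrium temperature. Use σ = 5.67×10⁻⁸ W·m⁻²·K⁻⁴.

T ≈ 150 K

At equilibrium, absorbed power = emitted power.
Absorbing cross-section = πr² = 5.999×10⁷ m²; emitting surface = 4πr² = 2.400×10⁸ m² (ratio 4).
εS·A_cross = εσ·A_surf·T⁴  ⇒  T⁴ = S/(4σ)   (ε cancels).
T⁴ = 115/(4·5.67×10⁻⁸) = 5.071×10⁸ K⁴.
T = (5.071×10⁸)^(1/4).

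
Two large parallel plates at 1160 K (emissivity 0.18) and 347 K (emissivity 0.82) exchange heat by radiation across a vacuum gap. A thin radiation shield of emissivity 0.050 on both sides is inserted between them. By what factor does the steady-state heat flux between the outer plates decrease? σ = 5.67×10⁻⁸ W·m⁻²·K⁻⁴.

Without shield: q₀ = σΔ(T⁴)/(1/ε₁+1/ε₂−1) with denominator 5.775.
With shield the two gaps are in series; the resistances add: (1/ε₁+1/ε_s−1)+(1/ε_s+1/ε₂−1) = 24.56+20.22 = 44.78.
Heat-flux ratio q₀/q = 44.78/5.775.

factor ≈ 7.75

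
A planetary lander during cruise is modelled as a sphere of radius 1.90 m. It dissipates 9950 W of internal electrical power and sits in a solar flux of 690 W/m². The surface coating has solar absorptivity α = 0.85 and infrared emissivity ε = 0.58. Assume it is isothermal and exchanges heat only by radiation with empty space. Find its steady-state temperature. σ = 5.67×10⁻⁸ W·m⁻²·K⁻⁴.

At steady state, absorbed solar power + internal power = radiated power.
Absorbed: α·S·A_cross = 0.85·690·11.34 = 6652 W (cross-section πr²).
Total input = 6652 + 9950 = 16600 W.
Radiated: εσ·A_surf·T⁴ with A_surf = 4πr² = 45.36 m².
T⁴ = 16600/(0.58·5.67×10⁻⁸·45.36) = 1.113×10¹⁰ K⁴.

T ≈ 325 K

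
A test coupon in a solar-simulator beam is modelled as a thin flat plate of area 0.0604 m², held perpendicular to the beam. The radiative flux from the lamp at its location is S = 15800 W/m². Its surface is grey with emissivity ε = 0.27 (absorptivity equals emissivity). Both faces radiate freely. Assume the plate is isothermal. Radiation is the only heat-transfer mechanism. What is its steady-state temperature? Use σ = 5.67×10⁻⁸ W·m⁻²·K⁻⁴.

At equilibrium, absorbed power = emitted power.
Absorbing cross-section = A = 0.06040 m²; emitting surface = 2A = 0.1208 m² (ratio 2).
εS·A_cross = εσ·A_surf·T⁴  ⇒  T⁴ = S/(2σ)   (ε cancels).
T⁴ = 15800/(2·5.67×10⁻⁸) = 1.393×10¹¹ K⁴.
T = (1.393×10¹¹)^(1/4).

T ≈ 611 K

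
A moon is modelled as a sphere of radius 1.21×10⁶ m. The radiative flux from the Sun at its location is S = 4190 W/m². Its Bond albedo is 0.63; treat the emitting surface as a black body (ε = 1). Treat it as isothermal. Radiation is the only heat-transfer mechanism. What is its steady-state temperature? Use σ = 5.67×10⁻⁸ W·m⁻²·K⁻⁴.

T ≈ 288 K

At equilibrium, absorbed power = emitted power.
Absorbing cross-section = πr² = 4.600×10¹² m²; emitting surface = 4πr² = 1.840×10¹³ m² (ratio 4).
(1−a)S·A_cross = εσ·A_surf·T⁴  ⇒  T⁴ = (1−a)S/(4σ).
T⁴ = 0.370·4190/(4·5.67×10⁻⁸) = 6.836×10⁹ K⁴.
T = (6.836×10⁹)^(1/4).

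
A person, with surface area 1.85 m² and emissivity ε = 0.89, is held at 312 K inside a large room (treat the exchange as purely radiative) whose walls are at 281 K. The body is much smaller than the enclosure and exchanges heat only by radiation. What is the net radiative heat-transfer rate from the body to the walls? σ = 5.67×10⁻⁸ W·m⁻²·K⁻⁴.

P_net ≈ 303 W

For a small grey body in a large enclosure: P_net = εσA(T_body⁴ − T_wall⁴).
A = 1.85 m²; T_body⁴ − T_wall⁴ = 9.476×10⁹ − 6.235×10⁹ = 3.241×10⁹ K⁴.
|P_net| = 0.89·5.67×10⁻⁸·1.850·3.241×10⁹.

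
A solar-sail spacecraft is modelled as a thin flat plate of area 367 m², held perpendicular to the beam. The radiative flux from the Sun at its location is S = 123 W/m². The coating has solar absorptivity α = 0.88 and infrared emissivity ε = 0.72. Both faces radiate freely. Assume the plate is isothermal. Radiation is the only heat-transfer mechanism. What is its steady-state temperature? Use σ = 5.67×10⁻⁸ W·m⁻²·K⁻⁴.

T ≈ 191 K

At equilibrium, absorbed power = emitted power.
Absorbing cross-section = A = 367.0 m²; emitting surface = 2A = 734.0 m² (ratio 2).
αS·A_cross = εσ·A_surf·T⁴  ⇒  T⁴ = αS/(ε·2σ).
T⁴ = 0.880·123/(0.72·2·5.67×10⁻⁸) = 1.326×10⁹ K⁴.
T = (1.326×10⁹)^(1/4).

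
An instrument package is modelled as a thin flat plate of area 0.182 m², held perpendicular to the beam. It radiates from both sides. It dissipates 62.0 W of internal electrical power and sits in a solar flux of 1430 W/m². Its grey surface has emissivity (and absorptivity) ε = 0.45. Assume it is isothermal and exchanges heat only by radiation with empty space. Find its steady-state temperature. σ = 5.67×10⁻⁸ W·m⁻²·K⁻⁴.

At steady state, absorbed solar power + internal power = radiated power.
Absorbed: α·S·A_cross = 0.45·1430·0.1820 = 117.1 W (cross-section A).
Total input = 117.1 + 62.0 = 179.1 W.
Radiated: εσ·A_surf·T⁴ with A_surf = 2A = 0.3640 m².
T⁴ = 179.1/(0.45·5.67×10⁻⁸·0.3640) = 1.929×10¹⁰ K⁴.

T ≈ 373 K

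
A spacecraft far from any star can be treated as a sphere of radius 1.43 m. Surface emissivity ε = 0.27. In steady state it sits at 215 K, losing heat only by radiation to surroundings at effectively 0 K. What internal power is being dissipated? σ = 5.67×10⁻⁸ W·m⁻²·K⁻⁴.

Steady state: P = εσA T⁴.
A = 4πr² = 25.70 m²; T⁴ = (215)⁴ = 2.137×10⁹ K⁴.
P = 0.27 × 5.67×10⁻⁸ × 25.70 × 2.137×10⁹.

P ≈ 841 W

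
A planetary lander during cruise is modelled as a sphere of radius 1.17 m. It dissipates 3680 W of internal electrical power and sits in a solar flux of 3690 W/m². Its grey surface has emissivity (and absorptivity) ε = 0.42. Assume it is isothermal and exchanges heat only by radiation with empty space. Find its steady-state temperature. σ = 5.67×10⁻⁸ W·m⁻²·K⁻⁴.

T ≈ 399 K

At steady state, absorbed solar power + internal power = radiated power.
Absorbed: α·S·A_cross = 0.42·3690·4.301 = 6665 W (cross-section πr²).
Total input = 6665 + 3680 = 10340 W.
Radiated: εσ·A_surf·T⁴ with A_surf = 4πr² = 17.20 m².
T⁴ = 10340/(0.42·5.67×10⁻⁸·17.20) = 2.525×10¹⁰ K⁴.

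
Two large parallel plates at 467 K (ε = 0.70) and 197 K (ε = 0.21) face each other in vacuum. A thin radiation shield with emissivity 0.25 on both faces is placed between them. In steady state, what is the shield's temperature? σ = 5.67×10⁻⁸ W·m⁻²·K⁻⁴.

In steady state the net flux on the hot side equals that on the cold side.
σ(T₁⁴−T_s⁴)/D₁ = σ(T_s⁴−T₂⁴)/D₂, with D₁ = 1/ε₁+1/ε_s−1 = 4.429, D₂ = 1/ε_s+1/ε₂−1 = 7.762.
Solve for T_s⁴: T_s⁴ = (D₂·T₁⁴ + D₁·T₂⁴)/(D₁+D₂) = 3.083×10¹⁰ K⁴.

T_s ≈ 419 K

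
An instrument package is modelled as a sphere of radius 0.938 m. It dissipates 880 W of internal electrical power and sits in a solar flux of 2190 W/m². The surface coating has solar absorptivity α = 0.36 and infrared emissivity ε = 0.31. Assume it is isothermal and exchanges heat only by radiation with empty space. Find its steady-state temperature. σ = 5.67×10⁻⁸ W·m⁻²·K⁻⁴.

At steady state, absorbed solar power + internal power = radiated power.
Absorbed: α·S·A_cross = 0.36·2190·2.764 = 2179 W (cross-section πr²).
Total input = 2179 + 880 = 3059 W.
Radiated: εσ·A_surf·T⁴ with A_surf = 4πr² = 11.06 m².
T⁴ = 3059/(0.31·5.67×10⁻⁸·11.06) = 1.574×10¹⁰ K⁴.

T ≈ 354 K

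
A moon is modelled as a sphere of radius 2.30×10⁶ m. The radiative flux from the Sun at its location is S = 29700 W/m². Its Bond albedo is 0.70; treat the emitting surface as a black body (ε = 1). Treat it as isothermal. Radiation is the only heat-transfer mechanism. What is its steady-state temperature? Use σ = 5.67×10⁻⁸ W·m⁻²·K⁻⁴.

At equilibrium, absorbed power = emitted power.
Absorbing cross-section = πr² = 1.662×10¹³ m²; emitting surface = 4πr² = 6.648×10¹³ m² (ratio 4).
(1−a)S·A_cross = εσ·A_surf·T⁴  ⇒  T⁴ = (1−a)S/(4σ).
T⁴ = 0.300·29700/(4·5.67×10⁻⁸) = 3.929×10¹⁰ K⁴.
T = (3.929×10¹⁰)^(1/4).

T ≈ 445 K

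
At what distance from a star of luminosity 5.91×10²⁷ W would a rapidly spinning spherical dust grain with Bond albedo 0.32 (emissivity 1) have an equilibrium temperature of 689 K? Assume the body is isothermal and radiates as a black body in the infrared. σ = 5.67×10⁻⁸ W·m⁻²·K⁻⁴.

d ≈ 7.91×10¹⁰ m

For an isothermal black-emitting sphere, (1−a)S·πr² = σ·4πr²·T⁴ ⇒ S = 4σT⁴/(1−a).
S = 4·5.67×10⁻⁸·(689)⁴/0.680 = 75160 W/m².
Flux falls as S = L/(4πd²), so d = √(L/(4πS)) = √(5.91×10²⁷/(4π·75160)).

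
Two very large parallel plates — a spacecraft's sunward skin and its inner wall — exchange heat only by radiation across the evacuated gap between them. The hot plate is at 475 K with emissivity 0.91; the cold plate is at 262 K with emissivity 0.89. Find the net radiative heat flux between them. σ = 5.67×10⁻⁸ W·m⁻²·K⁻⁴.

q ≈ 2140 W/m²

For two infinite grey parallel plates, q = σ(T₁⁴ − T₂⁴)/(1/ε₁ + 1/ε₂ − 1).
T₁⁴ − T₂⁴ = 5.091×10¹⁰ − 4.712×10⁹ = 4.619×10¹⁰ K⁴.
1/ε₁ + 1/ε₂ − 1 = 1.099 + 1.124 − 1 = 1.222.
q = 5.67×10⁻⁸ × 4.619×10¹⁰ / 1.222.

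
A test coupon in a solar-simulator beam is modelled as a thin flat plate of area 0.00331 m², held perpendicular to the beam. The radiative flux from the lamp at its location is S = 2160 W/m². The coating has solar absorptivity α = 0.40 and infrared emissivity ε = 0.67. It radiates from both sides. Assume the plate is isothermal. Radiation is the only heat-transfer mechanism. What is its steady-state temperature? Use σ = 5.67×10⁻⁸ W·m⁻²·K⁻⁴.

T ≈ 327 K

At equilibrium, absorbed power = emitted power.
Absorbing cross-section = A = 0.003310 m²; emitting surface = 2A = 0.006620 m² (ratio 2).
αS·A_cross = εσ·A_surf·T⁴  ⇒  T⁴ = αS/(ε·2σ).
T⁴ = 0.400·2160/(0.67·2·5.67×10⁻⁸) = 1.137×10¹⁰ K⁴.
T = (1.137×10¹⁰)^(1/4).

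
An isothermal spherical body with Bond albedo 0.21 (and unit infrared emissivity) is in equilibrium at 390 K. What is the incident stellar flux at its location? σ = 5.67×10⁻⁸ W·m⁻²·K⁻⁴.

(1−a)S·πr² = σ·4πr²·T⁴ ⇒ S = 4σT⁴/(1−a).
S = 4·5.67×10⁻⁸·2.313×10¹⁰/0.790.

S ≈ 6640 W/m²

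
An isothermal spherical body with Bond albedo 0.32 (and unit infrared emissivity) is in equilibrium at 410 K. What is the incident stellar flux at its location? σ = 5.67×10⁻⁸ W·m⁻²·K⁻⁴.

S ≈ 9420 W/m²

(1−a)S·πr² = σ·4πr²·T⁴ ⇒ S = 4σT⁴/(1−a).
S = 4·5.67×10⁻⁸·2.826×10¹⁰/0.680.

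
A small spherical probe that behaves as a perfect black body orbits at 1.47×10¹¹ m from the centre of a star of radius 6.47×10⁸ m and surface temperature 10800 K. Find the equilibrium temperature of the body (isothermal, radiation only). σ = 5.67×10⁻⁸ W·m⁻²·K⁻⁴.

T ≈ 507 K

The star's surface emits σT_*⁴; at distance d the flux is S = σT_*⁴(R_*/d)².
S = 5.67×10⁻⁸·(10800)⁴·(6.47×10⁸/1.47×10¹¹)² = 14940 W/m².
For an isothermal sphere T⁴ = (1−a)S/(4σ) = 6.589×10¹⁰ K⁴.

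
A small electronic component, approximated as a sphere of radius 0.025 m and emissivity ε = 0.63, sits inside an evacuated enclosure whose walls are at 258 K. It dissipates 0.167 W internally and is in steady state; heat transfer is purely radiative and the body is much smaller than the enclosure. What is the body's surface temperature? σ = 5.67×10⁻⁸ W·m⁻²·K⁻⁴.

T ≈ 266 K

For a small grey body in a large enclosure, net radiated power = εσA(T⁴ − T_w⁴).
Steady state: P = εσA(T⁴ − T_w⁴) with A = 4πr² = 0.007854 m².
T⁴ = P/(εσA) + T_w⁴ = 0.167/(0.63·5.67×10⁻⁸·0.007854) + (258)⁴
    = 5.953×10⁸ + 4.431×10⁹ = 5.026×10⁹ K⁴.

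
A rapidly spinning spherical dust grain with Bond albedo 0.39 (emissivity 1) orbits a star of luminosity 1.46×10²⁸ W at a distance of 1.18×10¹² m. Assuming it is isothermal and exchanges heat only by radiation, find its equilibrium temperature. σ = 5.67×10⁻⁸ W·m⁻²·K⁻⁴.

First find the stellar flux at distance d: S = L/(4πd²) = 1.46×10²⁸/(4π·(1.18×10¹²)²) = 834.4 W/m².
For an isothermal sphere, absorbed (1−a)S·πr² = emitted σ·4πr²·T⁴, so T⁴ = (1−a)S/(4σ).
T⁴ = 0.610·834.4/(4·5.67×10⁻⁸) = 2.244×10⁹ K⁴.

T ≈ 218 K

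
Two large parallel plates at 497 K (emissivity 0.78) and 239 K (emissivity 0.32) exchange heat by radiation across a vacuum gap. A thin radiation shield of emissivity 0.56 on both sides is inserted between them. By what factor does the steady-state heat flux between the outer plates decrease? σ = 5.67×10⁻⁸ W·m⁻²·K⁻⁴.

factor ≈ 1.75

Without shield: q₀ = σΔ(T⁴)/(1/ε₁+1/ε₂−1) with denominator 3.407.
With shield the two gaps are in series; the resistances add: (1/ε₁+1/ε_s−1)+(1/ε_s+1/ε₂−1) = 2.068+3.911 = 5.978.
Heat-flux ratio q₀/q = 5.978/3.407.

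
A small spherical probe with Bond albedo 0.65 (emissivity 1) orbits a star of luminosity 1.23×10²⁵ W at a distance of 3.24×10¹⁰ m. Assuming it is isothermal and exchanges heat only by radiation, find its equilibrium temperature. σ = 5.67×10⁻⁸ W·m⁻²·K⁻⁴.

First find the stellar flux at distance d: S = L/(4πd²) = 1.23×10²⁵/(4π·(3.24×10¹⁰)²) = 932.4 W/m².
For an isothermal sphere, absorbed (1−a)S·πr² = emitted σ·4πr²·T⁴, so T⁴ = (1−a)S/(4σ).
T⁴ = 0.350·932.4/(4·5.67×10⁻⁸) = 1.439×10⁹ K⁴.

T ≈ 195 K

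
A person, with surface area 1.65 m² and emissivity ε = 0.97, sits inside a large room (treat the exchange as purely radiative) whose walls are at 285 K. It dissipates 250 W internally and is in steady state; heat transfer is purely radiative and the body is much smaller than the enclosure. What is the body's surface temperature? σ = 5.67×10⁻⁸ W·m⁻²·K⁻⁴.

For a small grey body in a large enclosure, net radiated power = εσA(T⁴ − T_w⁴).
Steady state: P = εσA(T⁴ − T_w⁴) with A = 1.65 m².
T⁴ = P/(εσA) + T_w⁴ = 250/(0.97·5.67×10⁻⁸·1.650) + (285)⁴
    = 2.755×10⁹ + 6.598×10⁹ = 9.352×10⁹ K⁴.

T ≈ 311 K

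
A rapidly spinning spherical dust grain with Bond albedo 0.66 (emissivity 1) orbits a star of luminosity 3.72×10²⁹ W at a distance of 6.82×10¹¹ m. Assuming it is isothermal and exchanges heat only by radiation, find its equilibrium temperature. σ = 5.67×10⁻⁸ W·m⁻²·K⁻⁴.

T ≈ 556 K

First find the stellar flux at distance d: S = L/(4πd²) = 3.72×10²⁹/(4π·(6.82×10¹¹)²) = 63650 W/m².
For an isothermal sphere, absorbed (1−a)S·πr² = emitted σ·4πr²·T⁴, so T⁴ = (1−a)S/(4σ).
T⁴ = 0.340·63650/(4·5.67×10⁻⁸) = 9.541×10¹⁰ K⁴.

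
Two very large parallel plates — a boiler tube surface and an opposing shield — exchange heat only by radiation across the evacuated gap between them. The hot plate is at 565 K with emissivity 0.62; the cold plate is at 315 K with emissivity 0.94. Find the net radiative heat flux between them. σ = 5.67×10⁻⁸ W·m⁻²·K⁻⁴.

q ≈ 3110 W/m²

For two infinite grey parallel plates, q = σ(T₁⁴ − T₂⁴)/(1/ε₁ + 1/ε₂ − 1).
T₁⁴ − T₂⁴ = 1.019×10¹¹ − 9.846×10⁹ = 9.206×10¹⁰ K⁴.
1/ε₁ + 1/ε₂ − 1 = 1.613 + 1.064 − 1 = 1.677.
q = 5.67×10⁻⁸ × 9.206×10¹⁰ / 1.677.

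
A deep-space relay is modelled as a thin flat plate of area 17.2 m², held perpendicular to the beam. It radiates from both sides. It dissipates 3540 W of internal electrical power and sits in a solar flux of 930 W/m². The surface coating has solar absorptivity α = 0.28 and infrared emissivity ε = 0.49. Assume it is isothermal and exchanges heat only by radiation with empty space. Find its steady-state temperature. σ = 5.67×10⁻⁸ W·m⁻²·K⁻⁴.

At steady state, absorbed solar power + internal power = radiated power.
Absorbed: α·S·A_cross = 0.28·930·17.20 = 4479 W (cross-section A).
Total input = 4479 + 3540 = 8019 W.
Radiated: εσ·A_surf·T⁴ with A_surf = 2A = 34.40 m².
T⁴ = 8019/(0.49·5.67×10⁻⁸·34.40) = 8.390×10⁹ K⁴.

T ≈ 303 K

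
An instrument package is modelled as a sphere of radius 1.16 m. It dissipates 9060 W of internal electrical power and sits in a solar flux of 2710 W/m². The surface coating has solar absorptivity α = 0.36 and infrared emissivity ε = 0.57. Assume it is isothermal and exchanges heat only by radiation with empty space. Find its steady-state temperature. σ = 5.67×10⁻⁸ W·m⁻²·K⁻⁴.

T ≈ 394 K

At steady state, absorbed solar power + internal power = radiated power.
Absorbed: α·S·A_cross = 0.36·2710·4.227 = 4124 W (cross-section πr²).
Total input = 4124 + 9060 = 13180 W.
Radiated: εσ·A_surf·T⁴ with A_surf = 4πr² = 16.91 m².
T⁴ = 13180/(0.57·5.67×10⁻⁸·16.91) = 2.413×10¹⁰ K⁴.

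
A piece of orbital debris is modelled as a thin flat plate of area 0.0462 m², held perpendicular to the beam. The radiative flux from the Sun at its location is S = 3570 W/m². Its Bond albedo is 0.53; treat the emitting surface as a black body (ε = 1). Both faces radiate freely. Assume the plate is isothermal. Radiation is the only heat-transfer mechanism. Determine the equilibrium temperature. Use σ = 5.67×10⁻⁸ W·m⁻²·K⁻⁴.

At equilibrium, absorbed power = emitted power.
Absorbing cross-section = A = 0.04620 m²; emitting surface = 2A = 0.09240 m² (ratio 2).
(1−a)S·A_cross = εσ·A_surf·T⁴  ⇒  T⁴ = (1−a)S/(2σ).
T⁴ = 0.470·3570/(2·5.67×10⁻⁸) = 1.480×10¹⁰ K⁴.
T = (1.480×10¹⁰)^(1/4).

T ≈ 349 K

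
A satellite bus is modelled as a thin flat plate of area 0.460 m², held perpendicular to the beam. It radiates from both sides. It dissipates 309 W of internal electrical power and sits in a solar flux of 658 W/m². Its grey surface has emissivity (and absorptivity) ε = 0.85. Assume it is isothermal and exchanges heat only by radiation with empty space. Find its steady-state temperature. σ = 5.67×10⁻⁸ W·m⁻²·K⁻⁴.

T ≈ 336 K

At steady state, absorbed solar power + internal power = radiated power.
Absorbed: α·S·A_cross = 0.85·658·0.4600 = 257.3 W (cross-section A).
Total input = 257.3 + 309 = 566.3 W.
Radiated: εσ·A_surf·T⁴ with A_surf = 2A = 0.9200 m².
T⁴ = 566.3/(0.85·5.67×10⁻⁸·0.9200) = 1.277×10¹⁰ K⁴.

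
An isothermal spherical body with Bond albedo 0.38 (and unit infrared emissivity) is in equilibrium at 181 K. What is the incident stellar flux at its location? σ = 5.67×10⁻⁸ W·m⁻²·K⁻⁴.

(1−a)S·πr² = σ·4πr²·T⁴ ⇒ S = 4σT⁴/(1−a).
S = 4·5.67×10⁻⁸·1.073×10⁹/0.620.

S ≈ 393 W/m²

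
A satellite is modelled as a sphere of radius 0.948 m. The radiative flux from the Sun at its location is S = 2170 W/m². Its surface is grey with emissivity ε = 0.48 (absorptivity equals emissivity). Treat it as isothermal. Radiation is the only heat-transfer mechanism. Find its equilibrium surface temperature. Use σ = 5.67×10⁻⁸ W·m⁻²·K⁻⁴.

T ≈ 313 K

At equilibrium, absorbed power = emitted power.
Absorbing cross-section = πr² = 2.823 m²; emitting surface = 4πr² = 11.29 m² (ratio 4).
εS·A_cross = εσ·A_surf·T⁴  ⇒  T⁴ = S/(4σ)   (ε cancels).
T⁴ = 2170/(4·5.67×10⁻⁸) = 9.568×10⁹ K⁴.
T = (9.568×10⁹)^(1/4).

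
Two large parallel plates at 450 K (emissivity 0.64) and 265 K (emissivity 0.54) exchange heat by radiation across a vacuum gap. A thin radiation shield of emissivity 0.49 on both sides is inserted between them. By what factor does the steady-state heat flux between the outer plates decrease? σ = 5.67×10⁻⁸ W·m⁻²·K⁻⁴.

Without shield: q₀ = σΔ(T⁴)/(1/ε₁+1/ε₂−1) with denominator 2.414.
With shield the two gaps are in series; the resistances add: (1/ε₁+1/ε_s−1)+(1/ε_s+1/ε₂−1) = 2.603+2.893 = 5.496.
Heat-flux ratio q₀/q = 5.496/2.414.

factor ≈ 2.28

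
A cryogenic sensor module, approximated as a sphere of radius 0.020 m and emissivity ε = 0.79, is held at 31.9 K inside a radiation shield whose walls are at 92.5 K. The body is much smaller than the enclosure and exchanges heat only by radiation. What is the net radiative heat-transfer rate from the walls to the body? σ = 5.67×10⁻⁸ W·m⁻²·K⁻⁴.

P_net ≈ 0.0163 W

For a small grey body in a large enclosure: P_net = εσA(T_body⁴ − T_wall⁴).
A = 4πr² = 0.005027 m²; T_body⁴ − T_wall⁴ = 1.036×10⁶ − 7.321×10⁷ = -7.217×10⁷ K⁴.
|P_net| = 0.79·5.67×10⁻⁸·0.005027·7.217×10⁷.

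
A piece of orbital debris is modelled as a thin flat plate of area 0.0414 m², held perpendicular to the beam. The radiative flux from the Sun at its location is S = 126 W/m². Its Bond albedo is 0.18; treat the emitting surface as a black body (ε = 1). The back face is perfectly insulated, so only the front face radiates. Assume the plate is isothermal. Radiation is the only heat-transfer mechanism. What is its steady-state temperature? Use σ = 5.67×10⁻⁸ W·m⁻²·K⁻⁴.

At equilibrium, absorbed power = emitted power.
Absorbing cross-section = A = 0.04140 m²; emitting surface = A = 0.04140 m² (ratio 1).
(1−a)S·A_cross = εσ·A_surf·T⁴  ⇒  T⁴ = (1−a)S/(1σ).
T⁴ = 0.820·126/(1·5.67×10⁻⁸) = 1.822×10⁹ K⁴.
T = (1.822×10⁹)^(1/4).

T ≈ 207 K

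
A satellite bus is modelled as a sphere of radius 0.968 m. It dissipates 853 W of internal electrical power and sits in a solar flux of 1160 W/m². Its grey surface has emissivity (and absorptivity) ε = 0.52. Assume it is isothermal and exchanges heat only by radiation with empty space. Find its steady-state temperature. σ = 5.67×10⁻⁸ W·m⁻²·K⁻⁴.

T ≈ 295 K

At steady state, absorbed solar power + internal power = radiated power.
Absorbed: α·S·A_cross = 0.52·1160·2.944 = 1776 W (cross-section πr²).
Total input = 1776 + 853 = 2629 W.
Radiated: εσ·A_surf·T⁴ with A_surf = 4πr² = 11.77 m².
T⁴ = 2629/(0.52·5.67×10⁻⁸·11.77) = 7.572×10⁹ K⁴.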